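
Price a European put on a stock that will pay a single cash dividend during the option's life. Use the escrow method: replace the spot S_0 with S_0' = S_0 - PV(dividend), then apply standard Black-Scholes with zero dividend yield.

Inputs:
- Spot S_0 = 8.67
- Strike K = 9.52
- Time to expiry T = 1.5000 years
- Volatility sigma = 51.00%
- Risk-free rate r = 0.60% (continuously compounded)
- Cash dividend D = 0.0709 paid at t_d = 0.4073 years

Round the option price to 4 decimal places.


Answer: Price = 2.6521

Derivation:
PV(D) = D * exp(-r * t_d) = 0.0709 * 0.99755918 = 0.07072695
S_0' = S_0 - PV(D) = 8.6700 - 0.07072695 = 8.59927305
d1 = (ln(S_0'/K) + (r + sigma^2/2)*T) / (sigma*sqrt(T)) = 0.16387218
d2 = d1 - sigma*sqrt(T) = -0.46074770
exp(-rT) = 0.99104038
N(-d1) = 0.43491588; N(-d2) = 0.67751019
P = K * exp(-rT) * N(-d2) - S_0' * N(-d1) = 9.5200 * 0.99104038 * 0.67751019 - 8.59927305 * 0.43491588 = 2.6521


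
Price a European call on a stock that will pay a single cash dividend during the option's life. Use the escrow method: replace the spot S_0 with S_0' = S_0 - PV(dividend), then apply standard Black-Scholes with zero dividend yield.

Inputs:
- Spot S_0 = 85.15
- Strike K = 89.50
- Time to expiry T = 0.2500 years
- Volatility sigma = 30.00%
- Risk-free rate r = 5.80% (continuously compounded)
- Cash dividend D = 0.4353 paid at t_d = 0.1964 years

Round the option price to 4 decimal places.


Answer: Price = 3.6093

Derivation:
PV(D) = D * exp(-r * t_d) = 0.4353 * 0.98867343 = 0.43036955
S_0' = S_0 - PV(D) = 85.1500 - 0.43036955 = 84.71963045
d1 = (ln(S_0'/K) + (r + sigma^2/2)*T) / (sigma*sqrt(T)) = -0.19427524
d2 = d1 - sigma*sqrt(T) = -0.34427524
exp(-rT) = 0.98560462
N(d1) = 0.42298019; N(d2) = 0.36531965
C = S_0' * N(d1) - K * exp(-rT) * N(d2) = 84.71963045 * 0.42298019 - 89.5000 * 0.98560462 * 0.36531965 = 3.6093


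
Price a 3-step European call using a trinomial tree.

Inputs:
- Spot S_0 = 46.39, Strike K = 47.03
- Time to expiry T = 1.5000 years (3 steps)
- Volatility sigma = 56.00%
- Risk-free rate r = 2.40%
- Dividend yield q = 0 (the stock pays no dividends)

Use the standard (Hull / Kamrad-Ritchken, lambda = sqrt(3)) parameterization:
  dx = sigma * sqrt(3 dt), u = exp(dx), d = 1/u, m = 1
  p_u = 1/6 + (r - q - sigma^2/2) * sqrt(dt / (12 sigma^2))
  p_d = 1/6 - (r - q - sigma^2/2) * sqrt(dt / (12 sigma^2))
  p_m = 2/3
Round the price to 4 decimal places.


dt = T/N = 0.500000; dx = sigma*sqrt(3*dt) = 0.685857
u = exp(dx) = 1.985473; d = 1/u = 0.503658
p_u = 0.118260, p_m = 0.666667, p_d = 0.215073
Discount per step: exp(-r*dt) = 0.988072
Stock lattice S(k, j) with j the centered position index:
  k=0: S(0,+0) = 46.3900
  k=1: S(1,-1) = 23.3647; S(1,+0) = 46.3900; S(1,+1) = 92.1061
  k=2: S(2,-2) = 11.7678; S(2,-1) = 23.3647; S(2,+0) = 46.3900; S(2,+1) = 92.1061; S(2,+2) = 182.8741
  k=3: S(3,-3) = 5.9270; S(3,-2) = 11.7678; S(3,-1) = 23.3647; S(3,+0) = 46.3900; S(3,+1) = 92.1061; S(3,+2) = 182.8741; S(3,+3) = 363.0917
Terminal payoffs V(N, j) = max(S_T - K, 0):
  V(3,-3) = 0.000000; V(3,-2) = 0.000000; V(3,-1) = 0.000000; V(3,+0) = 0.000000; V(3,+1) = 45.076088; V(3,+2) = 135.844143; V(3,+3) = 316.061658
Backward induction: V(k, j) = exp(-r*dt) * [p_u * V(k+1, j+1) + p_m * V(k+1, j) + p_d * V(k+1, j-1)]
  V(2,-2) = exp(-r*dt) * [p_u*0.000000 + p_m*0.000000 + p_d*0.000000] = 0.000000
  V(2,-1) = exp(-r*dt) * [p_u*0.000000 + p_m*0.000000 + p_d*0.000000] = 0.000000
  V(2,+0) = exp(-r*dt) * [p_u*45.076088 + p_m*0.000000 + p_d*0.000000] = 5.267116
  V(2,+1) = exp(-r*dt) * [p_u*135.844143 + p_m*45.076088 + p_d*0.000000] = 45.565584
  V(2,+2) = exp(-r*dt) * [p_u*316.061658 + p_m*135.844143 + p_d*45.076088] = 135.993152
  V(1,-1) = exp(-r*dt) * [p_u*5.267116 + p_m*0.000000 + p_d*0.000000] = 0.615460
  V(1,+0) = exp(-r*dt) * [p_u*45.565584 + p_m*5.267116 + p_d*0.000000] = 8.793839
  V(1,+1) = exp(-r*dt) * [p_u*135.993152 + p_m*45.565584 + p_d*5.267116] = 47.024737
  V(0,+0) = exp(-r*dt) * [p_u*47.024737 + p_m*8.793839 + p_d*0.615460] = 11.418233

Answer: Price = V(0,0) = 11.4182


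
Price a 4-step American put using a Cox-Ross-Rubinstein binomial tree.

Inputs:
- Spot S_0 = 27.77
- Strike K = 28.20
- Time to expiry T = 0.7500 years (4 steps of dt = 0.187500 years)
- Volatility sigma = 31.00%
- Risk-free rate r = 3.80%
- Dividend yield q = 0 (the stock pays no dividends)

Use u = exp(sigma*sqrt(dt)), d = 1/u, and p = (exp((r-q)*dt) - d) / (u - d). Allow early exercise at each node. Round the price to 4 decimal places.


Answer: Price = V(0,0) = 2.8159

Derivation:
dt = T/N = 0.187500
u = exp(sigma*sqrt(dt)) = 1.143660; d = 1/u = 0.874385
p = (exp((r-q)*dt) - d) / (u - d) = 0.493046
Discount per step: exp(-r*dt) = 0.992900
Stock lattice S(k, i) with i counting down-moves:
  k=0: S(0,0) = 27.7700
  k=1: S(1,0) = 31.7594; S(1,1) = 24.2817
  k=2: S(2,0) = 36.3220; S(2,1) = 27.7700; S(2,2) = 21.2316
  k=3: S(3,0) = 41.5401; S(3,1) = 31.7594; S(3,2) = 24.2817; S(3,3) = 18.5646
  k=4: S(4,0) = 47.5077; S(4,1) = 36.3220; S(4,2) = 27.7700; S(4,3) = 21.2316; S(4,4) = 16.2326
Terminal payoffs V(N, i) = max(K - S_T, 0):
  V(4,0) = 0.000000; V(4,1) = 0.000000; V(4,2) = 0.430000; V(4,3) = 6.968447; V(4,4) = 11.967416
Backward induction: V(k, i) = exp(-r*dt) * [p * V(k+1, i) + (1-p) * V(k+1, i+1)]; then take max(V_cont, immediate exercise) for American.
  V(3,0) = exp(-r*dt) * [p*0.000000 + (1-p)*0.000000] = 0.000000; exercise = 0.000000; V(3,0) = max -> 0.000000
  V(3,1) = exp(-r*dt) * [p*0.000000 + (1-p)*0.430000] = 0.216442; exercise = 0.000000; V(3,1) = max -> 0.216442
  V(3,2) = exp(-r*dt) * [p*0.430000 + (1-p)*6.968447] = 3.718104; exercise = 3.918315; V(3,2) = max -> 3.918315
  V(3,3) = exp(-r*dt) * [p*6.968447 + (1-p)*11.967416] = 9.435227; exercise = 9.635438; V(3,3) = max -> 9.635438
  V(2,0) = exp(-r*dt) * [p*0.000000 + (1-p)*0.216442] = 0.108947; exercise = 0.000000; V(2,0) = max -> 0.108947
  V(2,1) = exp(-r*dt) * [p*0.216442 + (1-p)*3.918315] = 2.078260; exercise = 0.430000; V(2,1) = max -> 2.078260
  V(2,2) = exp(-r*dt) * [p*3.918315 + (1-p)*9.635438] = 6.768236; exercise = 6.968447; V(2,2) = max -> 6.968447
  V(1,0) = exp(-r*dt) * [p*0.108947 + (1-p)*2.078260] = 1.099436; exercise = 0.000000; V(1,0) = max -> 1.099436
  V(1,1) = exp(-r*dt) * [p*2.078260 + (1-p)*6.968447] = 4.525003; exercise = 3.918315; V(1,1) = max -> 4.525003
  V(0,0) = exp(-r*dt) * [p*1.099436 + (1-p)*4.525003] = 2.815905; exercise = 0.430000; V(0,0) = max -> 2.815905


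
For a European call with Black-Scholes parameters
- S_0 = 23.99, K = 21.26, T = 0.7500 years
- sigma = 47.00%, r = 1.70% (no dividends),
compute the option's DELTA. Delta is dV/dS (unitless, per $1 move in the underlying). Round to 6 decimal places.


Answer: Delta = 0.702515

Derivation:
d1 = 0.5316467402; d2 = 0.1246148004
phi(d1) = 0.3463648217; exp(-qT) = 1.0000000000; exp(-rT) = 0.9873309369
N(d1) = 0.7025146570
Delta = exp(-qT) * N(d1) = 1.0000000000 * 0.7025146570 = 0.702515


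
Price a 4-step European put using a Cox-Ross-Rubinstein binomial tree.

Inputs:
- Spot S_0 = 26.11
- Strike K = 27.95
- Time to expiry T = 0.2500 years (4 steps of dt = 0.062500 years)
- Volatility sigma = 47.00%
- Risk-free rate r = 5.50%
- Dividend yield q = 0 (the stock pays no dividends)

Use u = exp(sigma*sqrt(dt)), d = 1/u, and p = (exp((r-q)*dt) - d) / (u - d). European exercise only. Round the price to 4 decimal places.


dt = T/N = 0.062500
u = exp(sigma*sqrt(dt)) = 1.124682; d = 1/u = 0.889141
p = (exp((r-q)*dt) - d) / (u - d) = 0.485278
Discount per step: exp(-r*dt) = 0.996568
Stock lattice S(k, i) with i counting down-moves:
  k=0: S(0,0) = 26.1100
  k=1: S(1,0) = 29.3654; S(1,1) = 23.2155
  k=2: S(2,0) = 33.0268; S(2,1) = 26.1100; S(2,2) = 20.6418
  k=3: S(3,0) = 37.1446; S(3,1) = 29.3654; S(3,2) = 23.2155; S(3,3) = 18.3535
  k=4: S(4,0) = 41.7758; S(4,1) = 33.0268; S(4,2) = 26.1100; S(4,3) = 20.6418; S(4,4) = 16.3188
Terminal payoffs V(N, i) = max(K - S_T, 0):
  V(4,0) = 0.000000; V(4,1) = 0.000000; V(4,2) = 1.840000; V(4,3) = 7.308195; V(4,4) = 11.631191
Backward induction: V(k, i) = exp(-r*dt) * [p * V(k+1, i) + (1-p) * V(k+1, i+1)].
  V(3,0) = exp(-r*dt) * [p*0.000000 + (1-p)*0.000000] = 0.000000
  V(3,1) = exp(-r*dt) * [p*0.000000 + (1-p)*1.840000] = 0.943839
  V(3,2) = exp(-r*dt) * [p*1.840000 + (1-p)*7.308195] = 4.638628
  V(3,3) = exp(-r*dt) * [p*7.308195 + (1-p)*11.631191] = 9.500622
  V(2,0) = exp(-r*dt) * [p*0.000000 + (1-p)*0.943839] = 0.484147
  V(2,1) = exp(-r*dt) * [p*0.943839 + (1-p)*4.638628] = 2.835863
  V(2,2) = exp(-r*dt) * [p*4.638628 + (1-p)*9.500622] = 7.116698
  V(1,0) = exp(-r*dt) * [p*0.484147 + (1-p)*2.835863] = 1.688812
  V(1,1) = exp(-r*dt) * [p*2.835863 + (1-p)*7.116698] = 5.022011
  V(0,0) = exp(-r*dt) * [p*1.688812 + (1-p)*5.022011] = 3.392800

Answer: Price = V(0,0) = 3.3928


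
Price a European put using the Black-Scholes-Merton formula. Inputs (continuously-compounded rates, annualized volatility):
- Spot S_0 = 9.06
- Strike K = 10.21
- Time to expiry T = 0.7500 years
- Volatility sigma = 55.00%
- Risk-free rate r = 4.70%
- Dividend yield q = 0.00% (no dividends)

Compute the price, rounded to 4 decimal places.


d1 = (ln(S/K) + (r - q + 0.5*sigma^2) * T) / (sigma * sqrt(T)) = 0.06128098
d2 = d1 - sigma * sqrt(T) = -0.41503299
exp(-rT) = 0.96536405; exp(-qT) = 1.00000000
P = K * exp(-rT) * N(-d2) - S_0 * exp(-qT) * N(-d1)
N(-d1) = 0.47556772; N(-d2) = 0.66094112
P = 10.2100 * 0.96536405 * 0.66094112 - 9.0600 * 1.00000000 * 0.47556772 = 2.2058

Answer: Price = 2.2058


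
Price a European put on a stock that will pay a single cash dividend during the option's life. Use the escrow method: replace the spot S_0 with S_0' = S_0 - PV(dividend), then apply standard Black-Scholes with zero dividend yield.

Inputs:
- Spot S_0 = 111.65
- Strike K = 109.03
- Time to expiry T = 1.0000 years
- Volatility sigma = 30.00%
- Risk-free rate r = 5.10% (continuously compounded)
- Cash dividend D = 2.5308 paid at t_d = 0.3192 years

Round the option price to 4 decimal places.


Answer: Price = 10.0992

Derivation:
PV(D) = D * exp(-r * t_d) = 2.5308 * 0.98385259 = 2.48993413
S_0' = S_0 - PV(D) = 111.6500 - 2.48993413 = 109.16006587
d1 = (ln(S_0'/K) + (r + sigma^2/2)*T) / (sigma*sqrt(T)) = 0.32397409
d2 = d1 - sigma*sqrt(T) = 0.02397409
exp(-rT) = 0.95027867
N(-d1) = 0.37297883; N(-d2) = 0.49043664
P = K * exp(-rT) * N(-d2) - S_0' * N(-d1) = 109.0300 * 0.95027867 * 0.49043664 - 109.16006587 * 0.37297883 = 10.0992


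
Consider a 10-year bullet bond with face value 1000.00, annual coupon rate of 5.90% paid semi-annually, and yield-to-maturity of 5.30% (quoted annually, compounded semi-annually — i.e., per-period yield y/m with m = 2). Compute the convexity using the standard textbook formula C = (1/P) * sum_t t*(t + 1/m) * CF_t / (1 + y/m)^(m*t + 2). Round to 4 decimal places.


Answer: Convexity = 70.3657

Derivation:
Coupon per period c = face * coupon_rate / m = 29.500000
Periods per year m = 2; per-period yield y/m = 0.026500
Number of cashflows N = 20
Cashflows (t years, CF_t, discount factor 1/(1+y/m)^(m*t), PV):
  t = 0.5000: CF_t = 29.500000, DF = 0.974184, PV = 28.738432
  t = 1.0000: CF_t = 29.500000, DF = 0.949035, PV = 27.996524
  t = 1.5000: CF_t = 29.500000, DF = 0.924535, PV = 27.273769
  t = 2.0000: CF_t = 29.500000, DF = 0.900667, PV = 26.569672
  t = 2.5000: CF_t = 29.500000, DF = 0.877415, PV = 25.883753
  t = 3.0000: CF_t = 29.500000, DF = 0.854764, PV = 25.215541
  t = 3.5000: CF_t = 29.500000, DF = 0.832698, PV = 24.564580
  t = 4.0000: CF_t = 29.500000, DF = 0.811201, PV = 23.930424
  t = 4.5000: CF_t = 29.500000, DF = 0.790259, PV = 23.312639
  t = 5.0000: CF_t = 29.500000, DF = 0.769858, PV = 22.710802
  t = 5.5000: CF_t = 29.500000, DF = 0.749983, PV = 22.124503
  t = 6.0000: CF_t = 29.500000, DF = 0.730622, PV = 21.553340
  t = 6.5000: CF_t = 29.500000, DF = 0.711760, PV = 20.996921
  t = 7.0000: CF_t = 29.500000, DF = 0.693385, PV = 20.454867
  t = 7.5000: CF_t = 29.500000, DF = 0.675485, PV = 19.926807
  t = 8.0000: CF_t = 29.500000, DF = 0.658047, PV = 19.412379
  t = 8.5000: CF_t = 29.500000, DF = 0.641059, PV = 18.911231
  t = 9.0000: CF_t = 29.500000, DF = 0.624509, PV = 18.423021
  t = 9.5000: CF_t = 29.500000, DF = 0.608387, PV = 17.947415
  t = 10.0000: CF_t = 1029.500000, DF = 0.592681, PV = 610.164978
Price P = sum_t PV_t = 1046.111597
Convexity numerator sum_t t*(t + 1/m) * CF_t / (1+y/m)^(m*t + 2):
  t = 0.5000: term = 13.636884
  t = 1.0000: term = 39.854509
  t = 1.5000: term = 77.651259
  t = 2.0000: term = 126.077706
  t = 2.5000: term = 184.234349
  t = 3.0000: term = 251.269448
  t = 3.5000: term = 326.376941
  t = 4.0000: term = 408.794443
  t = 4.5000: term = 497.801319
  t = 5.0000: term = 592.716839
  t = 5.5000: term = 692.898399
  t = 6.0000: term = 797.739820
  t = 6.5000: term = 906.669710
  t = 7.0000: term = 1019.149886
  t = 7.5000: term = 1134.673869
  t = 8.0000: term = 1252.765434
  t = 8.5000: term = 1372.977217
  t = 9.0000: term = 1494.889380
  t = 9.5000: term = 1618.108329
  t = 10.0000: term = 60802.112483
Convexity = (1/P) * sum = 73610.398225 / 1046.111597 = 70.365722


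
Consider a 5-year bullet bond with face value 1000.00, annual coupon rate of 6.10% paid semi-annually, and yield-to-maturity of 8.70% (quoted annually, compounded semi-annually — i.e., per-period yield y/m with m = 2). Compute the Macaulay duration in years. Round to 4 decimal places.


Answer: Macaulay duration = 4.3422 years

Derivation:
Coupon per period c = face * coupon_rate / m = 30.500000
Periods per year m = 2; per-period yield y/m = 0.043500
Number of cashflows N = 10
Cashflows (t years, CF_t, discount factor 1/(1+y/m)^(m*t), PV):
  t = 0.5000: CF_t = 30.500000, DF = 0.958313, PV = 29.228558
  t = 1.0000: CF_t = 30.500000, DF = 0.918365, PV = 28.010118
  t = 1.5000: CF_t = 30.500000, DF = 0.880081, PV = 26.842470
  t = 2.0000: CF_t = 30.500000, DF = 0.843393, PV = 25.723498
  t = 2.5000: CF_t = 30.500000, DF = 0.808235, PV = 24.651172
  t = 3.0000: CF_t = 30.500000, DF = 0.774543, PV = 23.623548
  t = 3.5000: CF_t = 30.500000, DF = 0.742254, PV = 22.638762
  t = 4.0000: CF_t = 30.500000, DF = 0.711312, PV = 21.695028
  t = 4.5000: CF_t = 30.500000, DF = 0.681660, PV = 20.790635
  t = 5.0000: CF_t = 1030.500000, DF = 0.653244, PV = 673.167999
Price P = sum_t PV_t = 896.371787
Macaulay numerator sum_t t * PV_t:
  t * PV_t at t = 0.5000: 14.614279
  t * PV_t at t = 1.0000: 28.010118
  t * PV_t at t = 1.5000: 40.263705
  t * PV_t at t = 2.0000: 51.446996
  t * PV_t at t = 2.5000: 61.627930
  t * PV_t at t = 3.0000: 70.870643
  t * PV_t at t = 3.5000: 79.235665
  t * PV_t at t = 4.0000: 86.780111
  t * PV_t at t = 4.5000: 93.557859
  t * PV_t at t = 5.0000: 3365.839993
Macaulay duration D = (sum_t t * PV_t) / P = 3892.247299 / 896.371787 = 4.342224


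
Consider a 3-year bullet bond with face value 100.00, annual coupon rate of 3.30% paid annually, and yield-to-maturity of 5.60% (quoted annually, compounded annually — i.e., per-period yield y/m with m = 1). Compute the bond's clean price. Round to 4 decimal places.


Coupon per period c = face * coupon_rate / m = 3.300000
Periods per year m = 1; per-period yield y/m = 0.056000
Number of cashflows N = 3
Cashflows (t years, CF_t, discount factor 1/(1+y/m)^(m*t), PV):
  t = 1.0000: CF_t = 3.300000, DF = 0.946970, PV = 3.125000
  t = 2.0000: CF_t = 3.300000, DF = 0.896752, PV = 2.959280
  t = 3.0000: CF_t = 103.300000, DF = 0.849197, PV = 87.722009
Price P = sum_t PV_t = 93.806289

Answer: Price = 93.8063


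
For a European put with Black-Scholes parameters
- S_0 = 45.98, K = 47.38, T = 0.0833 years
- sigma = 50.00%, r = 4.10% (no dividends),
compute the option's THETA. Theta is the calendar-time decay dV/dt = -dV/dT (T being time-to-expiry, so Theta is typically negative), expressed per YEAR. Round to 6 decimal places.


Answer: Theta = -14.625809

Derivation:
d1 = -0.1120229047; d2 = -0.2563316016
phi(d1) = 0.3964469277; exp(-qT) = 1.0000000000; exp(-rT) = 0.9965905255
Theta = -S*exp(-qT)*phi(d1)*sigma/(2*sqrt(T)) + r*K*exp(-rT)*N(-d2) - q*S*exp(-qT)*N(-d1)
N(-d1) = 0.5445973772; N(-d2) = 0.6011526012; sqrt(T) = 0.2886173938
Term 1 = -45.9800 * 1.0000000000 * 0.3964469277 * 0.5000 / (2 * 0.2886173938) = -15.7896146657
Term 2 = 0.0410 * 47.3800 * 0.9965905255 * 0.6011526012 = 1.1638054800
Term 3 = 0 (no dividend yield, q = 0)
Theta = -15.7896146657 + (1.1638054800) + (0.0000000000) = -14.625809


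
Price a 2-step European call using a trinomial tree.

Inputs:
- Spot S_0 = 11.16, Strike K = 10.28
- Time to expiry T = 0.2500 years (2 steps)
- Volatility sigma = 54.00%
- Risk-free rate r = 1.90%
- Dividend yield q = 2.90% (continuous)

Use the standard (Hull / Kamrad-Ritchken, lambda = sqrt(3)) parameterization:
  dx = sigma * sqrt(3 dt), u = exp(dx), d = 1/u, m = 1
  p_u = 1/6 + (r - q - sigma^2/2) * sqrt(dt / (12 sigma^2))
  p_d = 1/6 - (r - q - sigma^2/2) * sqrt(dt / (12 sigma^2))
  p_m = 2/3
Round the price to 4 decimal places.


dt = T/N = 0.125000; dx = sigma*sqrt(3*dt) = 0.330681
u = exp(dx) = 1.391916; d = 1/u = 0.718434
p_u = 0.137220, p_m = 0.666667, p_d = 0.196113
Discount per step: exp(-r*dt) = 0.997628
Stock lattice S(k, j) with j the centered position index:
  k=0: S(0,+0) = 11.1600
  k=1: S(1,-1) = 8.0177; S(1,+0) = 11.1600; S(1,+1) = 15.5338
  k=2: S(2,-2) = 5.7602; S(2,-1) = 8.0177; S(2,+0) = 11.1600; S(2,+1) = 15.5338; S(2,+2) = 21.6217
Terminal payoffs V(N, j) = max(S_T - K, 0):
  V(2,-2) = 0.000000; V(2,-1) = 0.000000; V(2,+0) = 0.880000; V(2,+1) = 5.253781; V(2,+2) = 11.341716
Backward induction: V(k, j) = exp(-r*dt) * [p_u * V(k+1, j+1) + p_m * V(k+1, j) + p_d * V(k+1, j-1)]
  V(1,-1) = exp(-r*dt) * [p_u*0.880000 + p_m*0.000000 + p_d*0.000000] = 0.120467
  V(1,+0) = exp(-r*dt) * [p_u*5.253781 + p_m*0.880000 + p_d*0.000000] = 1.304488
  V(1,+1) = exp(-r*dt) * [p_u*11.341716 + p_m*5.253781 + p_d*0.880000] = 5.218999
  V(0,+0) = exp(-r*dt) * [p_u*5.218999 + p_m*1.304488 + p_d*0.120467] = 1.605616

Answer: Price = V(0,0) = 1.6056


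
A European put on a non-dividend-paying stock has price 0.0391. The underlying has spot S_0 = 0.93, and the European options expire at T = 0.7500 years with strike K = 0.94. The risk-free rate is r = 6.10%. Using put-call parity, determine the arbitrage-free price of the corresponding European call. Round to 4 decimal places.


Answer: Call price = 0.0711

Derivation:
Put-call parity: C - P = S_0 * exp(-qT) - K * exp(-rT).
S_0 * exp(-qT) = 0.9300 * 1.00000000 = 0.93000000
K * exp(-rT) = 0.9400 * 0.95528075 = 0.89796391
C = P + S*exp(-qT) - K*exp(-rT)
C = 0.0391 + 0.93000000 - 0.89796391 = 0.0711


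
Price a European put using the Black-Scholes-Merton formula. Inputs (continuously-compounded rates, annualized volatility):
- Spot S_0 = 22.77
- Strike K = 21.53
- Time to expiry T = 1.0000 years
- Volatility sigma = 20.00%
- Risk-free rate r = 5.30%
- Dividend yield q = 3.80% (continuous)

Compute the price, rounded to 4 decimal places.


d1 = (ln(S/K) + (r - q + 0.5*sigma^2) * T) / (sigma * sqrt(T)) = 0.45498284
d2 = d1 - sigma * sqrt(T) = 0.25498284
exp(-rT) = 0.94838001; exp(-qT) = 0.96271294
P = K * exp(-rT) * N(-d2) - S_0 * exp(-qT) * N(-d1)
N(-d1) = 0.32456079; N(-d2) = 0.39936818
P = 21.5300 * 0.94838001 * 0.39936818 - 22.7700 * 0.96271294 * 0.32456079 = 1.0399

Answer: Price = 1.0399


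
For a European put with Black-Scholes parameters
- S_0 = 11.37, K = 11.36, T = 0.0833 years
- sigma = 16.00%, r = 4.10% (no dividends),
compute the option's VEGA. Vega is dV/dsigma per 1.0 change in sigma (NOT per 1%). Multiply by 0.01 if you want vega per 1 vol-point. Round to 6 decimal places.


Answer: Vega = 1.300367

Derivation:
d1 = 0.1161016839; d2 = 0.0699229009
phi(d1) = 0.3962625297; exp(-qT) = 1.0000000000; exp(-rT) = 0.9965905255
Vega = S * exp(-qT) * phi(d1) * sqrt(T) = 11.3700 * 1.0000000000 * 0.3962625297 * 0.2886173938 = 1.300367


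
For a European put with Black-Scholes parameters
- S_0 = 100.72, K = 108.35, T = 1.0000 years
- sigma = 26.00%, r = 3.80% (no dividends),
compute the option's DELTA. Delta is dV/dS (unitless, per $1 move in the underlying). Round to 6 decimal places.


d1 = -0.0047013009; d2 = -0.2647013009
phi(d1) = 0.3989378717; exp(-qT) = 1.0000000000; exp(-rT) = 0.9627129409
N(-d1) = 0.5018755408
Delta = -exp(-qT) * N(-d1) = -1.0000000000 * 0.5018755408 = -0.501876

Answer: Delta = -0.501876


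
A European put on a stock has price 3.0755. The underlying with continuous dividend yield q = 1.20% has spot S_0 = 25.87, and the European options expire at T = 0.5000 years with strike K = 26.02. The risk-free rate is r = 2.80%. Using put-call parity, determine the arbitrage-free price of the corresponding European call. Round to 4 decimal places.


Put-call parity: C - P = S_0 * exp(-qT) - K * exp(-rT).
S_0 * exp(-qT) = 25.8700 * 0.99401796 = 25.71524473
K * exp(-rT) = 26.0200 * 0.98609754 = 25.65825810
C = P + S*exp(-qT) - K*exp(-rT)
C = 3.0755 + 25.71524473 - 25.65825810 = 3.1325

Answer: Call price = 3.1325


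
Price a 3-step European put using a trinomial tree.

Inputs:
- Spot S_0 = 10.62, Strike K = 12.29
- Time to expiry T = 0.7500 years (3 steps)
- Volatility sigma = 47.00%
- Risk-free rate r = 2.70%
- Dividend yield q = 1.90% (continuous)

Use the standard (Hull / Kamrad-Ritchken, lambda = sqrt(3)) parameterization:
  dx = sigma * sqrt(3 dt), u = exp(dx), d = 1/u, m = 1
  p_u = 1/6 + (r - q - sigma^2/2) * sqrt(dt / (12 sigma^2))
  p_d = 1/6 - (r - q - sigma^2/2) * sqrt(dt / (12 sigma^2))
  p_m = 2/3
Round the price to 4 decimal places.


dt = T/N = 0.250000; dx = sigma*sqrt(3*dt) = 0.407032
u = exp(dx) = 1.502352; d = 1/u = 0.665623
p_u = 0.135204, p_m = 0.666667, p_d = 0.198129
Discount per step: exp(-r*dt) = 0.993273
Stock lattice S(k, j) with j the centered position index:
  k=0: S(0,+0) = 10.6200
  k=1: S(1,-1) = 7.0689; S(1,+0) = 10.6200; S(1,+1) = 15.9550
  k=2: S(2,-2) = 4.7052; S(2,-1) = 7.0689; S(2,+0) = 10.6200; S(2,+1) = 15.9550; S(2,+2) = 23.9700
  k=3: S(3,-3) = 3.1319; S(3,-2) = 4.7052; S(3,-1) = 7.0689; S(3,+0) = 10.6200; S(3,+1) = 15.9550; S(3,+2) = 23.9700; S(3,+3) = 36.0114
Terminal payoffs V(N, j) = max(K - S_T, 0):
  V(3,-3) = 9.158090; V(3,-2) = 7.584768; V(3,-1) = 5.221084; V(3,+0) = 1.670000; V(3,+1) = 0.000000; V(3,+2) = 0.000000; V(3,+3) = 0.000000
Backward induction: V(k, j) = exp(-r*dt) * [p_u * V(k+1, j+1) + p_m * V(k+1, j) + p_d * V(k+1, j-1)]
  V(2,-2) = exp(-r*dt) * [p_u*5.221084 + p_m*7.584768 + p_d*9.158090] = 7.525937
  V(2,-1) = exp(-r*dt) * [p_u*1.670000 + p_m*5.221084 + p_d*7.584768] = 5.174234
  V(2,+0) = exp(-r*dt) * [p_u*0.000000 + p_m*1.670000 + p_d*5.221084] = 2.133334
  V(2,+1) = exp(-r*dt) * [p_u*0.000000 + p_m*0.000000 + p_d*1.670000] = 0.328650
  V(2,+2) = exp(-r*dt) * [p_u*0.000000 + p_m*0.000000 + p_d*0.000000] = 0.000000
  V(1,-1) = exp(-r*dt) * [p_u*2.133334 + p_m*5.174234 + p_d*7.525937] = 5.193855
  V(1,+0) = exp(-r*dt) * [p_u*0.328650 + p_m*2.133334 + p_d*5.174234] = 2.475061
  V(1,+1) = exp(-r*dt) * [p_u*0.000000 + p_m*0.328650 + p_d*2.133334] = 0.637458
  V(0,+0) = exp(-r*dt) * [p_u*0.637458 + p_m*2.475061 + p_d*5.193855] = 2.746679

Answer: Price = V(0,0) = 2.7467


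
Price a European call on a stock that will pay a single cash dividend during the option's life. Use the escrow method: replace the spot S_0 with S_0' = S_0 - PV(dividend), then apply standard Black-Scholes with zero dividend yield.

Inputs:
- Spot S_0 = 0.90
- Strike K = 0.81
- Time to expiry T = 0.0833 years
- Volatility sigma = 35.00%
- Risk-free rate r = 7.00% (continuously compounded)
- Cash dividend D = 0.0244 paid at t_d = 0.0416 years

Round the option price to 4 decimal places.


Answer: Price = 0.0801

Derivation:
PV(D) = D * exp(-r * t_d) = 0.0244 * 0.99709224 = 0.02432905
S_0' = S_0 - PV(D) = 0.9000 - 0.02432905 = 0.87567095
d1 = (ln(S_0'/K) + (r + sigma^2/2)*T) / (sigma*sqrt(T)) = 0.87995161
d2 = d1 - sigma*sqrt(T) = 0.77893552
exp(-rT) = 0.99418597
N(d1) = 0.81055724; N(d2) = 0.78199115
C = S_0' * N(d1) - K * exp(-rT) * N(d2) = 0.87567095 * 0.81055724 - 0.8100 * 0.99418597 * 0.78199115 = 0.0801


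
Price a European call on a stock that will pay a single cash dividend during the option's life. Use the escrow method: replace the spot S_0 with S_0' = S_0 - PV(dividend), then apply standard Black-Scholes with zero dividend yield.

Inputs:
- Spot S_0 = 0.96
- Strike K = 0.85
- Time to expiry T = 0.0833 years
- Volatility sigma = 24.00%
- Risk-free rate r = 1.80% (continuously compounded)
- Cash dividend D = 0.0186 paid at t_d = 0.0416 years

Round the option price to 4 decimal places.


PV(D) = D * exp(-r * t_d) = 0.0186 * 0.99925148 = 0.01858608
S_0' = S_0 - PV(D) = 0.9600 - 0.01858608 = 0.94141392
d1 = (ln(S_0'/K) + (r + sigma^2/2)*T) / (sigma*sqrt(T)) = 1.53093407
d2 = d1 - sigma*sqrt(T) = 1.46166590
exp(-rT) = 0.99850172
N(d1) = 0.93710716; N(d2) = 0.92808361
C = S_0' * N(d1) - K * exp(-rT) * N(d2) = 0.94141392 * 0.93710716 - 0.8500 * 0.99850172 * 0.92808361 = 0.0945

Answer: Price = 0.0945


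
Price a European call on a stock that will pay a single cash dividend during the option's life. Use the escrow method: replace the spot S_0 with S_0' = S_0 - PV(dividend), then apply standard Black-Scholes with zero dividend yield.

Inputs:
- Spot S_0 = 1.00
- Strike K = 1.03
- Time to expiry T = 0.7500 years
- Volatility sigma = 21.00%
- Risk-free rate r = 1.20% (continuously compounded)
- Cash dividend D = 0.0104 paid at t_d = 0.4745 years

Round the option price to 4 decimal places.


Answer: Price = 0.0583

Derivation:
PV(D) = D * exp(-r * t_d) = 0.0104 * 0.99432218 = 0.01034095
S_0' = S_0 - PV(D) = 1.0000 - 0.01034095 = 0.98965905
d1 = (ln(S_0'/K) + (r + sigma^2/2)*T) / (sigma*sqrt(T)) = -0.07926795
d2 = d1 - sigma*sqrt(T) = -0.26113328
exp(-rT) = 0.99104038
N(d1) = 0.46840975; N(d2) = 0.39699486
C = S_0' * N(d1) - K * exp(-rT) * N(d2) = 0.98965905 * 0.46840975 - 1.0300 * 0.99104038 * 0.39699486 = 0.0583


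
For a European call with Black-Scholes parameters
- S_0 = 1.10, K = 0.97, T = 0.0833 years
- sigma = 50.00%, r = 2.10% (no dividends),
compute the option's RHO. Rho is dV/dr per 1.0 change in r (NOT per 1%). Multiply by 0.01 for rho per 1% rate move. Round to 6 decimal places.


d1 = 0.9558064777; d2 = 0.8114977809
phi(d1) = 0.2526572265; exp(-qT) = 1.0000000000; exp(-rT) = 0.9982522291
N(d2) = 0.7914600666
Rho = K*T*exp(-rT)*N(d2) = 0.9700 * 0.0833 * 0.9982522291 * 0.7914600666 = 0.063839

Answer: Rho = 0.063839


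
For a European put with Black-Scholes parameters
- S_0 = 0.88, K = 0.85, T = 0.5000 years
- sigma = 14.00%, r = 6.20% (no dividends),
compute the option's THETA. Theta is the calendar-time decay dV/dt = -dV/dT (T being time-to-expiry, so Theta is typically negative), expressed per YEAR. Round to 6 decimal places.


Answer: Theta = -0.013179

Derivation:
d1 = 0.7130218101; d2 = 0.6140268607
phi(d1) = 0.3093943556; exp(-qT) = 1.0000000000; exp(-rT) = 0.9694755731
Theta = -S*exp(-qT)*phi(d1)*sigma/(2*sqrt(T)) + r*K*exp(-rT)*N(-d2) - q*S*exp(-qT)*N(-d1)
N(-d1) = 0.2379161306; N(-d2) = 0.2695987888; sqrt(T) = 0.7071067812
Term 1 = -0.8800 * 1.0000000000 * 0.3093943556 * 0.1400 / (2 * 0.7071067812) = -0.0269530611
Term 2 = 0.0620 * 0.8500 * 0.9694755731 * 0.2695987888 = 0.0137741695
Term 3 = 0 (no dividend yield, q = 0)
Theta = -0.0269530611 + (0.0137741695) + (0.0000000000) = -0.013179


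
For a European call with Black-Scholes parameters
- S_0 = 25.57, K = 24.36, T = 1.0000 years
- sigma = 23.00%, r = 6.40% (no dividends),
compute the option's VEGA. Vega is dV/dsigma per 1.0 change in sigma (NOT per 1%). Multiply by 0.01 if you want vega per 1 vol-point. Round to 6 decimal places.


Answer: Vega = 8.499896

Derivation:
d1 = 0.6040319411; d2 = 0.3740319411
phi(d1) = 0.3324167500; exp(-qT) = 1.0000000000; exp(-rT) = 0.9380049995
Vega = S * exp(-qT) * phi(d1) * sqrt(T) = 25.5700 * 1.0000000000 * 0.3324167500 * 1.0000000000 = 8.499896


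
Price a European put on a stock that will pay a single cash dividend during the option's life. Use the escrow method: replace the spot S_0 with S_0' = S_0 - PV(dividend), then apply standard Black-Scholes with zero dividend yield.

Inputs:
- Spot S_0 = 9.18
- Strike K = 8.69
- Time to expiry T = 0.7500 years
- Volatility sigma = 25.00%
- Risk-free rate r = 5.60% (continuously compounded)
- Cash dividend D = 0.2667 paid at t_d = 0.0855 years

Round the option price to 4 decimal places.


Answer: Price = 0.4881

Derivation:
PV(D) = D * exp(-r * t_d) = 0.2667 * 0.99522344 = 0.26542609
S_0' = S_0 - PV(D) = 9.1800 - 0.26542609 = 8.91457391
d1 = (ln(S_0'/K) + (r + sigma^2/2)*T) / (sigma*sqrt(T)) = 0.42008937
d2 = d1 - sigma*sqrt(T) = 0.20358302
exp(-rT) = 0.95886978
N(-d1) = 0.33721009; N(-d2) = 0.41933968
P = K * exp(-rT) * N(-d2) - S_0' * N(-d1) = 8.6900 * 0.95886978 * 0.41933968 - 8.91457391 * 0.33721009 = 0.4881


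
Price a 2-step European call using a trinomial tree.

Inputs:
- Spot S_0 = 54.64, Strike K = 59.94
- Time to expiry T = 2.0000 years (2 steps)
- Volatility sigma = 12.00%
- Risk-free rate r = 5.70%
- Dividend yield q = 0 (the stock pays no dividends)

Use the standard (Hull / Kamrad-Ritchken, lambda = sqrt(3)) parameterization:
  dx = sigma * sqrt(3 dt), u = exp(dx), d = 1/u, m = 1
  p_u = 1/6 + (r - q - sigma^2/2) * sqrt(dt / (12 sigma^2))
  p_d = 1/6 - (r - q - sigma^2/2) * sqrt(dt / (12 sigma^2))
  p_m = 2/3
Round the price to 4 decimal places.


Answer: Price = V(0,0) = 4.1698

Derivation:
dt = T/N = 1.000000; dx = sigma*sqrt(3*dt) = 0.207846
u = exp(dx) = 1.231024; d = 1/u = 0.812332
p_u = 0.286467, p_m = 0.666667, p_d = 0.046866
Discount per step: exp(-r*dt) = 0.944594
Stock lattice S(k, j) with j the centered position index:
  k=0: S(0,+0) = 54.6400
  k=1: S(1,-1) = 44.3858; S(1,+0) = 54.6400; S(1,+1) = 67.2631
  k=2: S(2,-2) = 36.0560; S(2,-1) = 44.3858; S(2,+0) = 54.6400; S(2,+1) = 67.2631; S(2,+2) = 82.8025
Terminal payoffs V(N, j) = max(S_T - K, 0):
  V(2,-2) = 0.000000; V(2,-1) = 0.000000; V(2,+0) = 0.000000; V(2,+1) = 7.323135; V(2,+2) = 22.862513
Backward induction: V(k, j) = exp(-r*dt) * [p_u * V(k+1, j+1) + p_m * V(k+1, j) + p_d * V(k+1, j-1)]
  V(1,-1) = exp(-r*dt) * [p_u*0.000000 + p_m*0.000000 + p_d*0.000000] = 0.000000
  V(1,+0) = exp(-r*dt) * [p_u*7.323135 + p_m*0.000000 + p_d*0.000000] = 1.981603
  V(1,+1) = exp(-r*dt) * [p_u*22.862513 + p_m*7.323135 + p_d*0.000000] = 10.798072
  V(0,+0) = exp(-r*dt) * [p_u*10.798072 + p_m*1.981603 + p_d*0.000000] = 4.169777


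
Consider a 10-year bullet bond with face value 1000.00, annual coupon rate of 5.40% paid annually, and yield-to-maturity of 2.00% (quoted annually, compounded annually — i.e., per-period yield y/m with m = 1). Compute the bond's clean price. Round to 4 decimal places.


Coupon per period c = face * coupon_rate / m = 54.000000
Periods per year m = 1; per-period yield y/m = 0.020000
Number of cashflows N = 10
Cashflows (t years, CF_t, discount factor 1/(1+y/m)^(m*t), PV):
  t = 1.0000: CF_t = 54.000000, DF = 0.980392, PV = 52.941176
  t = 2.0000: CF_t = 54.000000, DF = 0.961169, PV = 51.903114
  t = 3.0000: CF_t = 54.000000, DF = 0.942322, PV = 50.885406
  t = 4.0000: CF_t = 54.000000, DF = 0.923845, PV = 49.887653
  t = 5.0000: CF_t = 54.000000, DF = 0.905731, PV = 48.909464
  t = 6.0000: CF_t = 54.000000, DF = 0.887971, PV = 47.950455
  t = 7.0000: CF_t = 54.000000, DF = 0.870560, PV = 47.010250
  t = 8.0000: CF_t = 54.000000, DF = 0.853490, PV = 46.088480
  t = 9.0000: CF_t = 54.000000, DF = 0.836755, PV = 45.184784
  t = 10.0000: CF_t = 1054.000000, DF = 0.820348, PV = 864.647108
Price P = sum_t PV_t = 1305.407890

Answer: Price = 1305.4079


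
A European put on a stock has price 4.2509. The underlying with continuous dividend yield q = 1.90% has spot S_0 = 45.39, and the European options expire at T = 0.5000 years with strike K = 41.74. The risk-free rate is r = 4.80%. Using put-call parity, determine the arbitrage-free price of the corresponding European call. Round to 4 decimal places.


Put-call parity: C - P = S_0 * exp(-qT) - K * exp(-rT).
S_0 * exp(-qT) = 45.3900 * 0.99054498 = 44.96083675
K * exp(-rT) = 41.7400 * 0.97628571 = 40.75016553
C = P + S*exp(-qT) - K*exp(-rT)
C = 4.2509 + 44.96083675 - 40.75016553 = 8.4616

Answer: Call price = 8.4616


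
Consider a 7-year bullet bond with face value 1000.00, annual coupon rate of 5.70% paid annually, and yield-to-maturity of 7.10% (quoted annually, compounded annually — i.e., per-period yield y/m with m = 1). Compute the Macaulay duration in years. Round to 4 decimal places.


Coupon per period c = face * coupon_rate / m = 57.000000
Periods per year m = 1; per-period yield y/m = 0.071000
Number of cashflows N = 7
Cashflows (t years, CF_t, discount factor 1/(1+y/m)^(m*t), PV):
  t = 1.0000: CF_t = 57.000000, DF = 0.933707, PV = 53.221289
  t = 2.0000: CF_t = 57.000000, DF = 0.871808, PV = 49.693080
  t = 3.0000: CF_t = 57.000000, DF = 0.814013, PV = 46.398767
  t = 4.0000: CF_t = 57.000000, DF = 0.760050, PV = 43.322845
  t = 5.0000: CF_t = 57.000000, DF = 0.709664, PV = 40.450836
  t = 6.0000: CF_t = 57.000000, DF = 0.662618, PV = 37.769221
  t = 7.0000: CF_t = 1057.000000, DF = 0.618691, PV = 653.956245
Price P = sum_t PV_t = 924.812283
Macaulay numerator sum_t t * PV_t:
  t * PV_t at t = 1.0000: 53.221289
  t * PV_t at t = 2.0000: 99.386160
  t * PV_t at t = 3.0000: 139.196302
  t * PV_t at t = 4.0000: 173.291381
  t * PV_t at t = 5.0000: 202.254180
  t * PV_t at t = 6.0000: 226.615328
  t * PV_t at t = 7.0000: 4577.693715
Macaulay duration D = (sum_t t * PV_t) / P = 5471.658355 / 924.812283 = 5.916507

Answer: Macaulay duration = 5.9165 years


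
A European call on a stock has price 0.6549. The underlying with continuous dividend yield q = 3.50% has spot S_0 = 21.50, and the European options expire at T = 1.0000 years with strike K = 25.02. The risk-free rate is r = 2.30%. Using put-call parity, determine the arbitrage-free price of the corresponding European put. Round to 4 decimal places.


Answer: Put price = 4.3455

Derivation:
Put-call parity: C - P = S_0 * exp(-qT) - K * exp(-rT).
S_0 * exp(-qT) = 21.5000 * 0.96560542 = 20.76051645
K * exp(-rT) = 25.0200 * 0.97726248 = 24.45110734
P = C - S*exp(-qT) + K*exp(-rT)
P = 0.6549 - 20.76051645 + 24.45110734 = 4.3455


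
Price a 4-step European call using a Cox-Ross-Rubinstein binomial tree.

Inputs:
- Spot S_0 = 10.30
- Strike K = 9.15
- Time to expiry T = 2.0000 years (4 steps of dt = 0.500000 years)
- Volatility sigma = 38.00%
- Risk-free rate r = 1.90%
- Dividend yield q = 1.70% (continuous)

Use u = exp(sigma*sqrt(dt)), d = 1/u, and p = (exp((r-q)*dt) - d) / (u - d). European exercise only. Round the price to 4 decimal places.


dt = T/N = 0.500000
u = exp(sigma*sqrt(dt)) = 1.308263; d = 1/u = 0.764372
p = (exp((r-q)*dt) - d) / (u - d) = 0.435066
Discount per step: exp(-r*dt) = 0.990545
Stock lattice S(k, i) with i counting down-moves:
  k=0: S(0,0) = 10.3000
  k=1: S(1,0) = 13.4751; S(1,1) = 7.8730
  k=2: S(2,0) = 17.6290; S(2,1) = 10.3000; S(2,2) = 6.0179
  k=3: S(3,0) = 23.0634; S(3,1) = 13.4751; S(3,2) = 7.8730; S(3,3) = 4.5999
  k=4: S(4,0) = 30.1730; S(4,1) = 17.6290; S(4,2) = 10.3000; S(4,3) = 6.0179; S(4,4) = 3.5161
Terminal payoffs V(N, i) = max(S_T - K, 0):
  V(4,0) = 21.022961; V(4,1) = 8.478996; V(4,2) = 1.150000; V(4,3) = 0.000000; V(4,4) = 0.000000
Backward induction: V(k, i) = exp(-r*dt) * [p * V(k+1, i) + (1-p) * V(k+1, i+1)].
  V(3,0) = exp(-r*dt) * [p*21.022961 + (1-p)*8.478996] = 13.804675
  V(3,1) = exp(-r*dt) * [p*8.478996 + (1-p)*1.150000] = 4.297573
  V(3,2) = exp(-r*dt) * [p*1.150000 + (1-p)*0.000000] = 0.495595
  V(3,3) = exp(-r*dt) * [p*0.000000 + (1-p)*0.000000] = 0.000000
  V(2,0) = exp(-r*dt) * [p*13.804675 + (1-p)*4.297573] = 8.354045
  V(2,1) = exp(-r*dt) * [p*4.297573 + (1-p)*0.495595] = 2.129379
  V(2,2) = exp(-r*dt) * [p*0.495595 + (1-p)*0.000000] = 0.213578
  V(1,0) = exp(-r*dt) * [p*8.354045 + (1-p)*2.129379] = 4.791779
  V(1,1) = exp(-r*dt) * [p*2.129379 + (1-p)*0.213578] = 1.037177
  V(0,0) = exp(-r*dt) * [p*4.791779 + (1-p)*1.037177] = 2.645424

Answer: Price = V(0,0) = 2.6454


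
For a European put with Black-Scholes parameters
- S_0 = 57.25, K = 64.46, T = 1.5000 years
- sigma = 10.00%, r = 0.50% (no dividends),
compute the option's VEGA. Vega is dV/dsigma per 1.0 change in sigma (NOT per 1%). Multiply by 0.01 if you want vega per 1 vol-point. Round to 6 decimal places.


Answer: Vega = 19.557078

Derivation:
d1 = -0.8460311725; d2 = -0.9685056596
phi(d1) = 0.2789220559; exp(-qT) = 1.0000000000; exp(-rT) = 0.9925280548
Vega = S * exp(-qT) * phi(d1) * sqrt(T) = 57.2500 * 1.0000000000 * 0.2789220559 * 1.2247448714 = 19.557078


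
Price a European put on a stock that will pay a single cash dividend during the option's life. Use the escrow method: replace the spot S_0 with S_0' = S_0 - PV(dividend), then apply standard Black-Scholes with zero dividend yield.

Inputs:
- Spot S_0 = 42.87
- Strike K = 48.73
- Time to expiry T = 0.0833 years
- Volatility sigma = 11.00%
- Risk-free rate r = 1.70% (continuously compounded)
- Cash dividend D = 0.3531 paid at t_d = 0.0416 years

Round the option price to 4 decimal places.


PV(D) = D * exp(-r * t_d) = 0.3531 * 0.99929305 = 0.35285038
S_0' = S_0 - PV(D) = 42.8700 - 0.35285038 = 42.51714962
d1 = (ln(S_0'/K) + (r + sigma^2/2)*T) / (sigma*sqrt(T)) = -4.23546818
d2 = d1 - sigma*sqrt(T) = -4.26721610
exp(-rT) = 0.99858490
N(-d1) = 0.99998860; N(-d2) = 0.99999010
P = K * exp(-rT) * N(-d2) - S_0' * N(-d1) = 48.7300 * 0.99858490 * 0.99999010 - 42.51714962 * 0.99998860 = 6.1439

Answer: Price = 6.1439


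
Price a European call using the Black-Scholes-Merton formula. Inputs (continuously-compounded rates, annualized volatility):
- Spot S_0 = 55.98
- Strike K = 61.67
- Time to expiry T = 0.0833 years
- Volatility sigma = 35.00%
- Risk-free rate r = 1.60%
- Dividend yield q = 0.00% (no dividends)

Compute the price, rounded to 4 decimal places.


Answer: Price = 0.5476

Derivation:
d1 = (ln(S/K) + (r - q + 0.5*sigma^2) * T) / (sigma * sqrt(T)) = -0.89459196
d2 = d1 - sigma * sqrt(T) = -0.99560805
exp(-rT) = 0.99866809; exp(-qT) = 1.00000000
C = S_0 * exp(-qT) * N(d1) - K * exp(-rT) * N(d2)
N(d1) = 0.18550263; N(d2) = 0.15972031
C = 55.9800 * 1.00000000 * 0.18550263 - 61.6700 * 0.99866809 * 0.15972031 = 0.5476


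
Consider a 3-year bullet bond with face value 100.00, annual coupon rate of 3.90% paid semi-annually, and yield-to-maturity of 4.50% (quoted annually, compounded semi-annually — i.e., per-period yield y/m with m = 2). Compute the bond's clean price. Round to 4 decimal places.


Answer: Price = 98.3337

Derivation:
Coupon per period c = face * coupon_rate / m = 1.950000
Periods per year m = 2; per-period yield y/m = 0.022500
Number of cashflows N = 6
Cashflows (t years, CF_t, discount factor 1/(1+y/m)^(m*t), PV):
  t = 0.5000: CF_t = 1.950000, DF = 0.977995, PV = 1.907090
  t = 1.0000: CF_t = 1.950000, DF = 0.956474, PV = 1.865125
  t = 1.5000: CF_t = 1.950000, DF = 0.935427, PV = 1.824083
  t = 2.0000: CF_t = 1.950000, DF = 0.914843, PV = 1.783945
  t = 2.5000: CF_t = 1.950000, DF = 0.894712, PV = 1.744689
  t = 3.0000: CF_t = 101.950000, DF = 0.875024, PV = 89.208725
Price P = sum_t PV_t = 98.333657


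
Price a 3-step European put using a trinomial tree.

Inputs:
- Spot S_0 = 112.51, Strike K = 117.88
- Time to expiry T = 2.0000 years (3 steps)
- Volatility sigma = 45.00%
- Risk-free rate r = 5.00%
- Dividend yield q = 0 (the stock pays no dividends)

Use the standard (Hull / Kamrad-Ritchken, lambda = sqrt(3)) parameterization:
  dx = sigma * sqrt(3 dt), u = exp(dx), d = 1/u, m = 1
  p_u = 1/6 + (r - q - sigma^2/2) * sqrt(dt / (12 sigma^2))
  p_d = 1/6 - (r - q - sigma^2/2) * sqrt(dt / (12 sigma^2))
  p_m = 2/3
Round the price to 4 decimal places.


Answer: Price = V(0,0) = 22.9315

Derivation:
dt = T/N = 0.666667; dx = sigma*sqrt(3*dt) = 0.636396
u = exp(dx) = 1.889658; d = 1/u = 0.529196
p_u = 0.139823, p_m = 0.666667, p_d = 0.193511
Discount per step: exp(-r*dt) = 0.967216
Stock lattice S(k, j) with j the centered position index:
  k=0: S(0,+0) = 112.5100
  k=1: S(1,-1) = 59.5399; S(1,+0) = 112.5100; S(1,+1) = 212.6055
  k=2: S(2,-2) = 31.5083; S(2,-1) = 59.5399; S(2,+0) = 112.5100; S(2,+1) = 212.6055; S(2,+2) = 401.7517
  k=3: S(3,-3) = 16.6741; S(3,-2) = 31.5083; S(3,-1) = 59.5399; S(3,+0) = 112.5100; S(3,+1) = 212.6055; S(3,+2) = 401.7517; S(3,+3) = 759.1736
Terminal payoffs V(N, j) = max(K - S_T, 0):
  V(3,-3) = 101.205947; V(3,-2) = 86.371735; V(3,-1) = 58.340140; V(3,+0) = 5.370000; V(3,+1) = 0.000000; V(3,+2) = 0.000000; V(3,+3) = 0.000000
Backward induction: V(k, j) = exp(-r*dt) * [p_u * V(k+1, j+1) + p_m * V(k+1, j) + p_d * V(k+1, j-1)]
  V(2,-2) = exp(-r*dt) * [p_u*58.340140 + p_m*86.371735 + p_d*101.205947] = 82.525639
  V(2,-1) = exp(-r*dt) * [p_u*5.370000 + p_m*58.340140 + p_d*86.371735] = 54.510477
  V(2,+0) = exp(-r*dt) * [p_u*0.000000 + p_m*5.370000 + p_d*58.340140] = 14.381954
  V(2,+1) = exp(-r*dt) * [p_u*0.000000 + p_m*0.000000 + p_d*5.370000] = 1.005084
  V(2,+2) = exp(-r*dt) * [p_u*0.000000 + p_m*0.000000 + p_d*0.000000] = 0.000000
  V(1,-1) = exp(-r*dt) * [p_u*14.381954 + p_m*54.510477 + p_d*82.525639] = 52.539975
  V(1,+0) = exp(-r*dt) * [p_u*1.005084 + p_m*14.381954 + p_d*54.510477] = 19.612100
  V(1,+1) = exp(-r*dt) * [p_u*0.000000 + p_m*1.005084 + p_d*14.381954] = 3.339909
  V(0,+0) = exp(-r*dt) * [p_u*3.339909 + p_m*19.612100 + p_d*52.539975] = 22.931502
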